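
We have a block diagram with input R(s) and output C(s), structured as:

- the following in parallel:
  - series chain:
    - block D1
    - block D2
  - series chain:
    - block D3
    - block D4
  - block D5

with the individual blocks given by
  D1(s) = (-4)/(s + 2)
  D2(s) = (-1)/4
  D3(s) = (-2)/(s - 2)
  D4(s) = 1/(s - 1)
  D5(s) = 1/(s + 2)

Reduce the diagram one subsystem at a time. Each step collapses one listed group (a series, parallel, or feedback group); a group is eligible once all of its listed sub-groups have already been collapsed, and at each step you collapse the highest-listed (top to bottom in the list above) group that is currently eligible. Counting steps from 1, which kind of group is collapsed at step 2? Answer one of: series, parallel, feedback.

The answer is series.

Reasoning:
(1) series reduction of D1, D2
(2) series reduction of D3, D4
(3) add (D1*D2), (D3*D4), D5 (parallel)
So the answer for step 2 is series.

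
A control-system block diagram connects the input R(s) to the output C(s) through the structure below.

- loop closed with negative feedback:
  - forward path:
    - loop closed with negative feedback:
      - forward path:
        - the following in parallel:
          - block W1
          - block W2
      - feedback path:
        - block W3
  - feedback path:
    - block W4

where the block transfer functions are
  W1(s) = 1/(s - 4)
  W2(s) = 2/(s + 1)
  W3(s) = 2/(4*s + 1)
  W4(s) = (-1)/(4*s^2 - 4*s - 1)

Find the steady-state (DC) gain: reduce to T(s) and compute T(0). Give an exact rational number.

First reduce the diagram to T(s).

Step 1 - reduce the parallel group W1, W2 gives (3*s - 7)/(s^2 - 3*s - 4)
Step 2 - feedback reduction of (W1+W2), W3 gives (12*s^2 - 25*s - 7)/(4*s^3 - 11*s^2 - 13*s - 18)
Step 3 - reduce the feedback loop with forward [(W1+W2)/(1+(W1+W2)*W3)] and return W4 gives (48*s^4 - 148*s^3 + 60*s^2 + 53*s + 7)/(16*s^5 - 60*s^4 - 12*s^3 - 21*s^2 + 110*s + 25)
That last expression is T(s); at s = 0 only the constant terms survive, so T(0) = 7/25.

Answer: 7/25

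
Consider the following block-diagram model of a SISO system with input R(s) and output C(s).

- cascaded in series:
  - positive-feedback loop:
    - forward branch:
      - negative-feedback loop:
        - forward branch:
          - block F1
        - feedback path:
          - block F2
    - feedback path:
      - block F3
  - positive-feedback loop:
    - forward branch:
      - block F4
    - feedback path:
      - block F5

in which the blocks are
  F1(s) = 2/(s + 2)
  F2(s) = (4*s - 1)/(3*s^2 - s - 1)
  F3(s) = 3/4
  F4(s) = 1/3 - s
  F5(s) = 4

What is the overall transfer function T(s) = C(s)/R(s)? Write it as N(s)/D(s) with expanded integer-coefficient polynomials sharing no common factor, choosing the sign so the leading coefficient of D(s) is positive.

The answer is (-36*s^3 + 24*s^2 + 8*s - 4)/(72*s^4 + 6*s^3 + 155*s^2 - 73*s + 5).

Reasoning:
Step 1 - close the feedback loop around F1, F2 gives (6*s^2 - 2*s - 2)/(3*s^3 + 5*s^2 + 5*s - 4)
Step 2 - feedback reduction of [F1/(1+F1*F2)], F3 gives (12*s^2 - 4*s - 4)/(6*s^3 + s^2 + 13*s - 5)
Step 3 - reduce the feedback loop with forward F4 and return F5 gives (1 - 3*s)/(12*s - 1)
Step 4 - cascade [[F1/(1+F1*F2)]/(1-[F1/(1+F1*F2)]*F3)], [F4/(1-F4*F5)] - this is the overall T(s), already in the required normalized form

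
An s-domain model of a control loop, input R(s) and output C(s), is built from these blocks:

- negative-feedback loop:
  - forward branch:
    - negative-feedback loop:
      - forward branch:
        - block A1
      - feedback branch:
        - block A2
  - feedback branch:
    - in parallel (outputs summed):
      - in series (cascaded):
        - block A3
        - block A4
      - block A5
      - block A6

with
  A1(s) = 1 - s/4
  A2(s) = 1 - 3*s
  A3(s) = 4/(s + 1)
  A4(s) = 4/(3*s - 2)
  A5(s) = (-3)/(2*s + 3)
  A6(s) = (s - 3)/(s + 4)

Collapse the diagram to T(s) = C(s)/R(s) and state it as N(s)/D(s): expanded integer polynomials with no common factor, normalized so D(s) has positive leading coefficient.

Answer: (-6*s^5 - 11*s^4 + 97*s^3 + 182*s^2 - 16*s - 96)/(18*s^6 + 21*s^5 - 238*s^4 - 332*s^3 + 71*s^2 + 666*s + 744)

Working:
Step 1. close the feedback loop around A1, A2 = (4 - s)/(3*s^2 - 13*s + 8)
Step 2. series reduction of A3, A4 = 16/(3*s^2 + s - 2)
Step 3. reduce the parallel group (A3*A4), A5, A6 = (6*s^4 - 16*s^3 - 41*s^2 + 167*s + 234)/(6*s^4 + 35*s^3 + 43*s^2 - 10*s - 24)
Step 4. collapse the loop ([A1/(1+A1*A2)] forward, ((A3*A4)+A5+A6) return): this yields T(s), and no further normalization is needed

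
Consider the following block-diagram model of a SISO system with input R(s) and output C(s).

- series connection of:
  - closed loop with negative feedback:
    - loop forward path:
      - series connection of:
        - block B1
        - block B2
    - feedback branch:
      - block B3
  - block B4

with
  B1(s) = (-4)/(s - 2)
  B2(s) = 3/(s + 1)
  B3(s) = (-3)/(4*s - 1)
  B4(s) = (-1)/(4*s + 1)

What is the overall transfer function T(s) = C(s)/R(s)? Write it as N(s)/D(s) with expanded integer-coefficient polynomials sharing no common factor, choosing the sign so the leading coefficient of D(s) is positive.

The answer is (48*s - 12)/(16*s^4 - 16*s^3 - 33*s^2 + 145*s + 38).

Reasoning:
Step 1. multiply B1, B2 (series) gives (-12)/(s^2 - s - 2)
Step 2. reduce the feedback loop with forward (B1*B2) and return B3 gives (12 - 48*s)/(4*s^3 - 5*s^2 - 7*s + 38)
Step 3. cascade [(B1*B2)/(1+(B1*B2)*B3)], B4: this yields T(s), and no further normalization is needed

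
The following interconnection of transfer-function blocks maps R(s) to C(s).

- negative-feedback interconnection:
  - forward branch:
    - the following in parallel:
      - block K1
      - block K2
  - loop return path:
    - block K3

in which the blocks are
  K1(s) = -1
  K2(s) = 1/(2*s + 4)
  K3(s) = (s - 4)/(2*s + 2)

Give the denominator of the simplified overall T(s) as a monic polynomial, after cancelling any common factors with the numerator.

The answer is s^2 + 17*s/2 + 10.

Reasoning:
[1] add K1, K2 (parallel) = (-2*s - 3)/(2*s + 4)
[2] reduce the feedback loop with forward (K1+K2) and return K3 = (-4*s^2 - 10*s - 6)/(2*s^2 + 17*s + 20)
That last expression is T(s), already simplified. Scaling its denominator by 1/2 (the reciprocal of the leading coefficient) yields the monic denominator.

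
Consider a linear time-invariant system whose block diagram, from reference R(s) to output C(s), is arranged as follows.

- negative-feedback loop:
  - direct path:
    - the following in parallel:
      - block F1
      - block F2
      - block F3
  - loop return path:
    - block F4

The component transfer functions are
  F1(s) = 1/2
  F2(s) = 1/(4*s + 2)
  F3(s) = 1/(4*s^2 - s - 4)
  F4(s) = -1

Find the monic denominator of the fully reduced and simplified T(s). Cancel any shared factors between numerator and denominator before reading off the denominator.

Reducing step by step:

Step 1. parallel reduction of F1, F2, F3: (4*s^3 + 3*s^2 - 3*s - 3)/(8*s^3 + 2*s^2 - 9*s - 4)
Step 2. reduce the feedback loop with forward (F1+F2+F3) and return F4: (4*s^3 + 3*s^2 - 3*s - 3)/(4*s^3 - s^2 - 6*s - 1)
T(s) is the step-2 result (common factors already cancelled). Leading coefficient of the denominator: 4. Divide through by 4 for the monic polynomial.

Answer: s^3 - s^2/4 - 3*s/2 - 1/4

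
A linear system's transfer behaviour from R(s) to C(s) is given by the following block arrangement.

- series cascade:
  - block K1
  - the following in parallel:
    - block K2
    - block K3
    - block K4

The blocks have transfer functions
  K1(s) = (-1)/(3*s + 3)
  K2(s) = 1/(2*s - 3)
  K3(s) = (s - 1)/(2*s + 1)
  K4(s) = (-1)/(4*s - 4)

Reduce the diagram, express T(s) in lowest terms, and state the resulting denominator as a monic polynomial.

[1] sum the parallel branches K2, K3, K4 = (8*s^3 - 24*s^2 + 32*s - 13)/(16*s^3 - 32*s^2 + 4*s + 12)
[2] multiply K1, (K2+K3+K4) (series) = (-8*s^3 + 24*s^2 - 32*s + 13)/(48*s^4 - 48*s^3 - 84*s^2 + 48*s + 36)
That last expression is T(s), already simplified. Scaling its denominator by 1/48 (the reciprocal of the leading coefficient) yields the monic denominator.

Final answer: s^4 - s^3 - 7*s^2/4 + s + 3/4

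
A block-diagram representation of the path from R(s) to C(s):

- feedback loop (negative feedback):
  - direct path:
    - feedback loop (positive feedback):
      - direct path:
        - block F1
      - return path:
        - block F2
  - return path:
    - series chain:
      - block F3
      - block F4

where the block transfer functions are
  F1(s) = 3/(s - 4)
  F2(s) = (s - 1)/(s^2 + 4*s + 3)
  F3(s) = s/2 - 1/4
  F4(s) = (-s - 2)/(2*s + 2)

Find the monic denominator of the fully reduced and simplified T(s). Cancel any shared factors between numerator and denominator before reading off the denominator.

The answer is s^3 - 27*s^2/2 - 149*s/2 - 27.

Reasoning:
Step 1 - apply the feedback formula to F1, F2, giving (3*s^2 + 12*s + 9)/(s^3 - 16*s - 9)
Step 2 - reduce the series chain F3, F4, giving (-2*s^2 - 3*s + 2)/(8*s + 8)
Step 3 - feedback reduction of [F1/(1-F1*F2)], (F3*F4), giving (24*s^2 + 96*s + 72)/(2*s^3 - 27*s^2 - 149*s - 54)
Step 3 gives the fully reduced T(s), with no common factor left to cancel. The denominator's leading coefficient is 2, so divide each of its coefficients by 2 to get the monic form.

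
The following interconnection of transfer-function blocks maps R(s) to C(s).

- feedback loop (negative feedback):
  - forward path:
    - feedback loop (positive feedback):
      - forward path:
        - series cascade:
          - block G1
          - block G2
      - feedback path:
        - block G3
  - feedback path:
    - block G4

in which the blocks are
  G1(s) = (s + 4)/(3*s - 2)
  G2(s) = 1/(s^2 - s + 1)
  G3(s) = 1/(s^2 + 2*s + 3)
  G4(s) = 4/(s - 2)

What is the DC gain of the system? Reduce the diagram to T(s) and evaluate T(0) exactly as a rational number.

Step 1: reduce the series chain G1, G2 = (s + 4)/(3*s^3 - 5*s^2 + 5*s - 2)
Step 2: apply the feedback formula to (G1*G2), G3 = (s^3 + 6*s^2 + 11*s + 12)/(3*s^5 + s^4 + 4*s^3 - 7*s^2 + 10*s - 10)
Step 3: reduce the feedback loop with forward [(G1*G2)/(1-(G1*G2)*G3)] and return G4 = (s^4 + 4*s^3 - s^2 - 10*s - 24)/(3*s^6 - 5*s^5 + 2*s^4 - 11*s^3 + 48*s^2 + 14*s + 68)
Step 3 gives the overall T(s). Then T(0) = -24/68 = -6/17.

Therefore the answer is -6/17.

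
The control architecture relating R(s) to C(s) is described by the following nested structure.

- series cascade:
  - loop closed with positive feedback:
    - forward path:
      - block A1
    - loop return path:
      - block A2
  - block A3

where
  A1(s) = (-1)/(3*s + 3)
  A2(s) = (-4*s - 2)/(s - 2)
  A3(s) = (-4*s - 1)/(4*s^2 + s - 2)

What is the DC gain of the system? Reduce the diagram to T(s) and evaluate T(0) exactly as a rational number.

1. close the feedback loop around A1, A2: (2 - s)/(3*s^2 - 7*s - 8)
2. multiply [A1/(1-A1*A2)], A3 (series): (4*s^2 - 7*s - 2)/(12*s^4 - 25*s^3 - 45*s^2 + 6*s + 16)
DC gain: substitute s = 0 into T(s) from step 2: T(0) = -2/16 = -1/8.

Therefore the answer is -1/8.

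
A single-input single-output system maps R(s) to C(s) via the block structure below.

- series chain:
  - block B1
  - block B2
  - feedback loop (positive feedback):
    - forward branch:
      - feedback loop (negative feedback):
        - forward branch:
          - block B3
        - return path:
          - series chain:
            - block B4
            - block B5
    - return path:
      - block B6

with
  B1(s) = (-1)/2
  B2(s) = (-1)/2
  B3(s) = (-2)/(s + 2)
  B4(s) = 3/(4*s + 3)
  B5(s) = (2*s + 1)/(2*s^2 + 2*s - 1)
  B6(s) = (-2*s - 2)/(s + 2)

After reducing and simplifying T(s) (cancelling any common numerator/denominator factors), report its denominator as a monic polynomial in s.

Step 1. combine B4, B5 in series, giving (6*s + 3)/(8*s^3 + 14*s^2 + 2*s - 3)
Step 2. feedback reduction of B3, (B4*B5), giving (-16*s^3 - 28*s^2 - 4*s + 6)/(8*s^4 + 30*s^3 + 30*s^2 - 11*s - 12)
Step 3. collapse the loop ([B3/(1+B3*(B4*B5))] forward, B6 return), giving (-16*s^4 - 60*s^3 - 60*s^2 - 2*s + 12)/(8*s^5 + 14*s^4 + 2*s^3 - 15*s^2 - 30*s - 12)
Step 4. combine B1, B2, [[B3/(1+B3*(B4*B5))]/(1-[B3/(1+B3*(B4*B5))]*B6)] in series, giving (-8*s^4 - 30*s^3 - 30*s^2 - s + 6)/(16*s^5 + 28*s^4 + 4*s^3 - 30*s^2 - 60*s - 24)
T(s) is the step-4 result (common factors already cancelled). Leading coefficient of the denominator: 16. Divide through by 16 for the monic polynomial.

Therefore the answer is s^5 + 7*s^4/4 + s^3/4 - 15*s^2/8 - 15*s/4 - 3/2.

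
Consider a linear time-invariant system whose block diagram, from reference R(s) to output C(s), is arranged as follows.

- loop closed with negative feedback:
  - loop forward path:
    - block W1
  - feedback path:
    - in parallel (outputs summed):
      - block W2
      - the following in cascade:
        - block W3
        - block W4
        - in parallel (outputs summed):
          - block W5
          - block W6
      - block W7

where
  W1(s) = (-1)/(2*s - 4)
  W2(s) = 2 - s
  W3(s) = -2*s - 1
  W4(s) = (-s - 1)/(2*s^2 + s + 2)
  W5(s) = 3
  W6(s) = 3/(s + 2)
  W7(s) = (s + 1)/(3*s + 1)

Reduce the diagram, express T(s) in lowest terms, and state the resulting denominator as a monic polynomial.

Answer: s^5 - 5*s^4/18 - 145*s^3/18 - 10*s^2 - 149*s/18 - 37/18

Working:
1. combine W5, W6 in parallel: (3*s + 9)/(s + 2)
2. multiply W3, W4, (W5+W6) (series): (6*s^3 + 27*s^2 + 30*s + 9)/(2*s^3 + 5*s^2 + 4*s + 4)
3. add W2, (W3*W4*(W5+W6)), W7 (parallel): (-6*s^5 + 15*s^4 + 111*s^3 + 144*s^2 + 93*s + 21)/(6*s^4 + 17*s^3 + 17*s^2 + 16*s + 4)
4. collapse the loop (W1 forward, (W2+(W3*W4*(W5+W6))+W7) return): (-6*s^4 - 17*s^3 - 17*s^2 - 16*s - 4)/(18*s^5 - 5*s^4 - 145*s^3 - 180*s^2 - 149*s - 37)
Step 4 gives the fully reduced T(s), with no common factor left to cancel. The denominator's leading coefficient is 18, so divide each of its coefficients by 18 to get the monic form.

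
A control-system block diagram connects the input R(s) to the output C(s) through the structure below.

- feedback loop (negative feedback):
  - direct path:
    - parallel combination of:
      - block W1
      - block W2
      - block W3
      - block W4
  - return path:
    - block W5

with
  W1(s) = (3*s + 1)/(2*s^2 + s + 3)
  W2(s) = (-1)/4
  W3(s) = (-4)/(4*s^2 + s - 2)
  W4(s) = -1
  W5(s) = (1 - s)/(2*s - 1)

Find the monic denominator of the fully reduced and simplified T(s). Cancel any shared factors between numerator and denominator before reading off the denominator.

The answer is s^5 - 21*s^4/52 + 115*s^3/104 - 9*s^2/26 - 67*s/104 - 1/52.

Reasoning:
Step 1: reduce the parallel group W1, W2, W3, W4 -> (-40*s^4 + 18*s^3 - 49*s^2 - 41*s - 26)/(32*s^4 + 24*s^3 + 36*s^2 + 4*s - 24)
Step 2: close the feedback loop around (W1+W2+W3+W4), W5 -> (-80*s^5 + 76*s^4 - 116*s^3 - 33*s^2 - 11*s + 26)/(104*s^5 - 42*s^4 + 115*s^3 - 36*s^2 - 67*s - 2)
No further cancellation is possible in the step-2 result, so that is T(s). Its denominator becomes monic after dividing by the leading coefficient 104.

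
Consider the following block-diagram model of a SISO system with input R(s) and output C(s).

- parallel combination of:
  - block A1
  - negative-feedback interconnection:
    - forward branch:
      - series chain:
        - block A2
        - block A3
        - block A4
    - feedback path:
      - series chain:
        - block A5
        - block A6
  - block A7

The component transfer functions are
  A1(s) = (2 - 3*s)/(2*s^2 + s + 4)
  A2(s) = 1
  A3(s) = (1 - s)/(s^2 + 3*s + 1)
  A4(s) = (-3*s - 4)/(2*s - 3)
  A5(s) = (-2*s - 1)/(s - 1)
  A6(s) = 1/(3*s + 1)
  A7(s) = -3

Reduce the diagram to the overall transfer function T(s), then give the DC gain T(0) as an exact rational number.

First reduce the diagram to T(s).

[1] combine A2, A3, A4 in series: (3*s^2 + s - 4)/(2*s^3 + 3*s^2 - 7*s - 3)
[2] combine A5, A6 in series: (-2*s - 1)/(3*s^2 - 2*s - 1)
[3] collapse the loop ((A2*A3*A4) forward, (A5*A6) return): (9*s^3 + 6*s^2 - 11*s - 4)/(6*s^4 + 11*s^3 - 24*s^2 - 27*s - 7)
[4] combine A1, [(A2*A3*A4)/(1+(A2*A3*A4)*(A5*A6))], A7 in parallel: (-36*s^6 - 84*s^5 + 39*s^4 + 216*s^3 + 449*s^2 + 264*s + 54)/(12*s^6 + 28*s^5 - 13*s^4 - 34*s^3 - 137*s^2 - 115*s - 28)
The step-4 result is T(s). Setting s = 0: T(0) = 54/(-28) = -27/14.

Answer: -27/14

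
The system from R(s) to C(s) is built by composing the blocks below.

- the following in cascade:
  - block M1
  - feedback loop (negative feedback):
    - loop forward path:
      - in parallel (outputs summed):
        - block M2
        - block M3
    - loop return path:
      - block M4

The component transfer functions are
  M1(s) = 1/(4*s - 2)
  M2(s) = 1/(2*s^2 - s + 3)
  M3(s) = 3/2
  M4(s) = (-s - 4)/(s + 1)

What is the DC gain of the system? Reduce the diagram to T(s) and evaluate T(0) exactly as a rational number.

Step 1: reduce the parallel group M2, M3, giving (6*s^2 - 3*s + 11)/(4*s^2 - 2*s + 6)
Step 2: reduce the feedback loop with forward (M2+M3) and return M4, giving (-6*s^3 - 3*s^2 - 8*s - 11)/(2*s^3 + 19*s^2 - 5*s + 38)
Step 3: series reduction of M1, [(M2+M3)/(1+(M2+M3)*M4)], giving (-6*s^3 - 3*s^2 - 8*s - 11)/(8*s^4 + 72*s^3 - 58*s^2 + 162*s - 76)
The step-3 result is T(s). Setting s = 0: T(0) = -11/(-76) = 11/76.

Hence the answer: 11/76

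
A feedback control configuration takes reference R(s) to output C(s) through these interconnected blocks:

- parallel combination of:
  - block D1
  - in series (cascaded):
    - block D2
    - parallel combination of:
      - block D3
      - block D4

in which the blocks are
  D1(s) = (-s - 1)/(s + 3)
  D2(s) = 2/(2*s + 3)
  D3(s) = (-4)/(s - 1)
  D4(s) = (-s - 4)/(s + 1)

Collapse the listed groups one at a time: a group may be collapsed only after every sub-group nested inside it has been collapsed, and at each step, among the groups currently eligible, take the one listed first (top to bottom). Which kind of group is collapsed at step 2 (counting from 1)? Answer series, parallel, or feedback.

(1) reduce the parallel group D3, D4
(2) multiply D2, (D3+D4) (series)
(3) sum the parallel branches D1, (D2*(D3+D4))
The group at step 2 is a series group.

Answer: series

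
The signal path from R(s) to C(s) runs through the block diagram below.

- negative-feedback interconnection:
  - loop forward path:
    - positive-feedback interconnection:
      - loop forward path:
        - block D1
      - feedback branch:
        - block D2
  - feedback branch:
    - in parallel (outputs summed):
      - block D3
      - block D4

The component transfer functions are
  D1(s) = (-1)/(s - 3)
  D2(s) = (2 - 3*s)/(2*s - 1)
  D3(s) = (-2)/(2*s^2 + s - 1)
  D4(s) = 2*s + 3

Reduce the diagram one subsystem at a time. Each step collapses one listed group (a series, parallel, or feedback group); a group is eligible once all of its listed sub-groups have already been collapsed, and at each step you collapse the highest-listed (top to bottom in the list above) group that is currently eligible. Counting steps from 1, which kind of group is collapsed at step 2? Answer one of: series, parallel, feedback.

Reducing step by step:

(1) close the feedback loop around D1, D2
(2) parallel reduction of D3, D4
(3) close the feedback loop around [D1/(1-D1*D2)], (D3+D4)
At step 2 the group reduced is parallel.

Answer: parallel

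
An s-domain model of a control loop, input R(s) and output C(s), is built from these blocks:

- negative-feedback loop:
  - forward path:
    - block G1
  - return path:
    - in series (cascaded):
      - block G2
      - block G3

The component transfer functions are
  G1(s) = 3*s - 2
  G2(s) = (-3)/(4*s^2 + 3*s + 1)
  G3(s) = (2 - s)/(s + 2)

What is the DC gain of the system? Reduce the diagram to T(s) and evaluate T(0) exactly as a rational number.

Answer: -2/7

Working:
(1) reduce the series chain G2, G3: (3*s - 6)/(4*s^3 + 11*s^2 + 7*s + 2)
(2) close the feedback loop around G1, (G2*G3): (12*s^4 + 25*s^3 - s^2 - 8*s - 4)/(4*s^3 + 20*s^2 - 17*s + 14)
Step 2 gives the overall T(s). Then T(0) = -4/14 = -2/7.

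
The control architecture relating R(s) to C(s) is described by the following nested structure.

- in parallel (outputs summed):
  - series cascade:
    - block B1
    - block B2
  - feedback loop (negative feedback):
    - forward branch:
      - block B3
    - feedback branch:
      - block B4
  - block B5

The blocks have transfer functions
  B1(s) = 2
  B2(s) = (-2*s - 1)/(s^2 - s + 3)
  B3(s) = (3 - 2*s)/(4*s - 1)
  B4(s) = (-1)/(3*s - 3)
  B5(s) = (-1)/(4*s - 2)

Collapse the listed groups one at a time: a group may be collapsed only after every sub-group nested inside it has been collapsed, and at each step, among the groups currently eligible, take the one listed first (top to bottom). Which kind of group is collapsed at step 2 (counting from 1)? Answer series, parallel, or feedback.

Answer: feedback

Working:
[1] multiply B1, B2 (series)
[2] reduce the feedback loop with forward B3 and return B4
[3] combine (B1*B2), [B3/(1+B3*B4)], B5 in parallel
So the answer for step 2 is feedback.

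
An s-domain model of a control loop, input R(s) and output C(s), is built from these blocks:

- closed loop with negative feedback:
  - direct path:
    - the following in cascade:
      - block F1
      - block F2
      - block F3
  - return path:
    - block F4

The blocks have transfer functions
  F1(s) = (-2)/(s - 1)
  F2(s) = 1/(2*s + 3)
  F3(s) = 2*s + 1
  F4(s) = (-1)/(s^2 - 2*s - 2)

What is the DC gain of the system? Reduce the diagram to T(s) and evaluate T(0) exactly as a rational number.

1. cascade F1, F2, F3: (-4*s - 2)/(2*s^2 + s - 3)
2. close the feedback loop around (F1*F2*F3), F4: (-4*s^3 + 6*s^2 + 12*s + 4)/(2*s^4 - 3*s^3 - 9*s^2 + 8*s + 8)
Step 2 gives the overall T(s). Then T(0) = 4/8 = 1/2.

Therefore the answer is 1/2.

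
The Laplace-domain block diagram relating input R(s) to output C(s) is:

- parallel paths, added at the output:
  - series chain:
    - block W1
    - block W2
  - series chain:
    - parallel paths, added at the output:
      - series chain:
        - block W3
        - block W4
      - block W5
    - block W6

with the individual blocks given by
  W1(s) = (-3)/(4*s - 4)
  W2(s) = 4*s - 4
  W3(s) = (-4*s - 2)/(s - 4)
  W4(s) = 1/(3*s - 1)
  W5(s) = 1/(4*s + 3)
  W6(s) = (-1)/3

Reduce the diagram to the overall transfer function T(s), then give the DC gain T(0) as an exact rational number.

Answer: -53/18

Working:
(1) series reduction of W1, W2; result -3
(2) series reduction of W3, W4; result (-4*s - 2)/(3*s^2 - 13*s + 4)
(3) parallel reduction of (W3*W4), W5; result (-13*s^2 - 33*s - 2)/(12*s^3 - 43*s^2 - 23*s + 12)
(4) cascade ((W3*W4)+W5), W6; result (13*s^2 + 33*s + 2)/(36*s^3 - 129*s^2 - 69*s + 36)
(5) combine (W1*W2), (((W3*W4)+W5)*W6) in parallel; result (-108*s^3 + 400*s^2 + 240*s - 106)/(36*s^3 - 129*s^2 - 69*s + 36)
The step-5 result is T(s). Setting s = 0: T(0) = -106/36 = -53/18.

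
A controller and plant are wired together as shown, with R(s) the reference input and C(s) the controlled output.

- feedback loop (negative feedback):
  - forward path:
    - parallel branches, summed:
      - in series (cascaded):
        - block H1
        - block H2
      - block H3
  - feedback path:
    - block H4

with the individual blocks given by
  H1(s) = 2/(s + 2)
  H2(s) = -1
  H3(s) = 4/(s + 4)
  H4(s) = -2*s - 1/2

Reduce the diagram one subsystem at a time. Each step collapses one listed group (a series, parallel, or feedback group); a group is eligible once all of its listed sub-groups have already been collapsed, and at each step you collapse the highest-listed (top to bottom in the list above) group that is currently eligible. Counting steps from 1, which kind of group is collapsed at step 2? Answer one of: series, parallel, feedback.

Step 1 - combine H1, H2 in series
Step 2 - combine (H1*H2), H3 in parallel
Step 3 - feedback reduction of ((H1*H2)+H3), H4
Step 2 collapses a parallel group.

Final answer: parallel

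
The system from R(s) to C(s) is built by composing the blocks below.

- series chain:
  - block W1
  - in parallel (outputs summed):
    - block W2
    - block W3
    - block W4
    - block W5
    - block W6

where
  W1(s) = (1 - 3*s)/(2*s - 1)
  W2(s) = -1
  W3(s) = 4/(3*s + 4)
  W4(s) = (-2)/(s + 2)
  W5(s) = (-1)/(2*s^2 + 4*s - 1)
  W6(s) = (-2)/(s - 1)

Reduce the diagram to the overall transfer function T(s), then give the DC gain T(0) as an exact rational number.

(1) add W2, W3, W4, W5, W6 (parallel); result (-6*s^5 - 42*s^4 - 92*s^3 - 72*s^2 - 14*s + 16)/(6*s^5 + 26*s^4 + 21*s^3 - 31*s^2 - 30*s + 8)
(2) series reduction of W1, (W2+W3+W4+W5+W6); result (18*s^6 + 120*s^5 + 234*s^4 + 124*s^3 - 30*s^2 - 62*s + 16)/(12*s^6 + 46*s^5 + 16*s^4 - 83*s^3 - 29*s^2 + 46*s - 8)
That last expression is T(s); at s = 0 only the constant terms survive, so T(0) = 16/(-8) = -2.

Final answer: -2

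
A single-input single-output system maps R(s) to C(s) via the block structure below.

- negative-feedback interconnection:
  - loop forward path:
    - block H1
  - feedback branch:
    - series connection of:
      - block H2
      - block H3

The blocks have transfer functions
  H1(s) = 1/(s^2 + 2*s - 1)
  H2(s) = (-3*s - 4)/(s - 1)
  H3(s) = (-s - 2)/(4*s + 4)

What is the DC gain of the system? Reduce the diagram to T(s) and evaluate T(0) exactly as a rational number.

Step 1. combine H2, H3 in series -> (3*s^2 + 10*s + 8)/(4*s^2 - 4)
Step 2. collapse the loop (H1 forward, (H2*H3) return) -> (4*s^2 - 4)/(4*s^4 + 8*s^3 - 5*s^2 + 2*s + 12)
The step-2 result is T(s). Setting s = 0: T(0) = -4/12 = -1/3.

Hence the answer: -1/3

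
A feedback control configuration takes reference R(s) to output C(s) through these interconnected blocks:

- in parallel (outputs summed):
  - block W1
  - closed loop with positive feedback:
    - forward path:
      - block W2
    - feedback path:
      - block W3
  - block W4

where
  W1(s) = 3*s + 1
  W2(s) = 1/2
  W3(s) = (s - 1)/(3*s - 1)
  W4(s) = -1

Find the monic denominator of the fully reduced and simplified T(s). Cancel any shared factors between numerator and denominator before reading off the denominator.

The answer is s - 1/5.

Reasoning:
1. close the feedback loop around W2, W3 = (3*s - 1)/(5*s - 1)
2. sum the parallel branches W1, [W2/(1-W2*W3)], W4 = (15*s^2 - 1)/(5*s - 1)
No further cancellation is possible in the step-2 result, so that is T(s). Its denominator becomes monic after dividing by the leading coefficient 5.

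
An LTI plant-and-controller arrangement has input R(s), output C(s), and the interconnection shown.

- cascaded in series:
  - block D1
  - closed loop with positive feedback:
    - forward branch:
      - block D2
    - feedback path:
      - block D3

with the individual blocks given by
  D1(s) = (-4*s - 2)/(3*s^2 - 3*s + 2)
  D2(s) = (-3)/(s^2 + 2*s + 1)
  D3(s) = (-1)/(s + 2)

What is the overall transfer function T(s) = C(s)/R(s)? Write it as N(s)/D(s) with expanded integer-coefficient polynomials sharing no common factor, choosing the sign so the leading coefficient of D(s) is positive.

1. collapse the loop (D2 forward, D3 return) -> (-3*s - 6)/(s^3 + 4*s^2 + 5*s - 1)
2. reduce the series chain D1, [D2/(1-D2*D3)] - this is the overall T(s), already in the required normalized form

Answer: (12*s^2 + 30*s + 12)/(3*s^5 + 9*s^4 + 5*s^3 - 10*s^2 + 13*s - 2)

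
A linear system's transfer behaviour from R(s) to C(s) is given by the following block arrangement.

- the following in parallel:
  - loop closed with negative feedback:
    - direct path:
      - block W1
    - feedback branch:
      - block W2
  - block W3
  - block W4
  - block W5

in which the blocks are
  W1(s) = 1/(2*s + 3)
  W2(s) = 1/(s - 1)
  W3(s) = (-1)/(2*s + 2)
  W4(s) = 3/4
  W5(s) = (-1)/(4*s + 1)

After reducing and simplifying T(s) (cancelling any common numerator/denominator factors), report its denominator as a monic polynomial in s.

Reducing step by step:

Step 1 - feedback reduction of W1, W2, giving (s - 1)/(2*s^2 + s - 2)
Step 2 - sum the parallel branches [W1/(1+W1*W2)], W3, W4, W5, giving (24*s^4 + 34*s^3 - 23*s^2 - 25*s + 2)/(32*s^4 + 56*s^3 - 4*s^2 - 36*s - 8)
Step 2 gives the fully reduced T(s), with no common factor left to cancel. The denominator's leading coefficient is 32, so divide each of its coefficients by 32 to get the monic form.

Answer: s^4 + 7*s^3/4 - s^2/8 - 9*s/8 - 1/4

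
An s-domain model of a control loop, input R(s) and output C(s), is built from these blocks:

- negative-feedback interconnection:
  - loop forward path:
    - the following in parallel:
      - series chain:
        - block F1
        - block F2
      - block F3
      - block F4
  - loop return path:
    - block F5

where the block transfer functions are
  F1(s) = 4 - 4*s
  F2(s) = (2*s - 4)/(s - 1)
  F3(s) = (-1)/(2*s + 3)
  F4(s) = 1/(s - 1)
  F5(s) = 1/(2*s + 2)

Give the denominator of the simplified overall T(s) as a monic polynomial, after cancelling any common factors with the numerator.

Step 1 - combine F1, F2 in series; result 16 - 8*s
Step 2 - combine (F1*F2), F3, F4 in parallel; result (-16*s^3 + 24*s^2 + 41*s - 44)/(2*s^2 + s - 3)
Step 3 - feedback reduction of ((F1*F2)+F3+F4), F5; result (32*s^4 - 16*s^3 - 130*s^2 + 6*s + 88)/(12*s^3 - 30*s^2 - 37*s + 50)
T(s) is the step-3 result (common factors already cancelled). Leading coefficient of the denominator: 12. Divide through by 12 for the monic polynomial.

Answer: s^3 - 5*s^2/2 - 37*s/12 + 25/6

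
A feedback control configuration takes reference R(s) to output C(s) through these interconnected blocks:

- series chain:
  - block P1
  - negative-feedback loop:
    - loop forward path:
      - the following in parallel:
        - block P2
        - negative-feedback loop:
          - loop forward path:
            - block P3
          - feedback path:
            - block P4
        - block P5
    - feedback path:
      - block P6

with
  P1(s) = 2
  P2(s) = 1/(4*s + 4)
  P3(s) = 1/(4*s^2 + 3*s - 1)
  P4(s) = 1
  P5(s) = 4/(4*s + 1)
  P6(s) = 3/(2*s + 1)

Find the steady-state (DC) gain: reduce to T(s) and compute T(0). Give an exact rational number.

The answer is 2/3.

Reasoning:
Step 1. apply the feedback formula to P3, P4: 1/(4*s^2 + 3*s)
Step 2. reduce the parallel group P2, [P3/(1+P3*P4)], P5: (80*s^3 + 144*s^2 + 71*s + 4)/(64*s^4 + 128*s^3 + 76*s^2 + 12*s)
Step 3. collapse the loop ((P2+[P3/(1+P3*P4)]+P5) forward, P6 return): (160*s^4 + 368*s^3 + 286*s^2 + 79*s + 4)/(128*s^5 + 320*s^4 + 520*s^3 + 532*s^2 + 225*s + 12)
Step 4. combine P1, [(P2+[P3/(1+P3*P4)]+P5)/(1+(P2+[P3/(1+P3*P4)]+P5)*P6)] in series: (320*s^4 + 736*s^3 + 572*s^2 + 158*s + 8)/(128*s^5 + 320*s^4 + 520*s^3 + 532*s^2 + 225*s + 12)
Step 4 gives the overall T(s). Then T(0) = 8/12 = 2/3.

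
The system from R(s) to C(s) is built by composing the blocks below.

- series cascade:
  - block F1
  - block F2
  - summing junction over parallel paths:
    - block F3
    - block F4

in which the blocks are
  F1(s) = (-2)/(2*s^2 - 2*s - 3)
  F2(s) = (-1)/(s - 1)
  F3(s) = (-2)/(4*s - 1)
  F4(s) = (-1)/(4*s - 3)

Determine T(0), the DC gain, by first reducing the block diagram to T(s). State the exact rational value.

Step 1: add F3, F4 (parallel): (7 - 12*s)/(16*s^2 - 16*s + 3)
Step 2: reduce the series chain F1, F2, (F3+F4): (14 - 24*s)/(32*s^5 - 96*s^4 + 54*s^3 + 52*s^2 - 51*s + 9)
That last expression is T(s); at s = 0 only the constant terms survive, so T(0) = 14/9.

Therefore the answer is 14/9.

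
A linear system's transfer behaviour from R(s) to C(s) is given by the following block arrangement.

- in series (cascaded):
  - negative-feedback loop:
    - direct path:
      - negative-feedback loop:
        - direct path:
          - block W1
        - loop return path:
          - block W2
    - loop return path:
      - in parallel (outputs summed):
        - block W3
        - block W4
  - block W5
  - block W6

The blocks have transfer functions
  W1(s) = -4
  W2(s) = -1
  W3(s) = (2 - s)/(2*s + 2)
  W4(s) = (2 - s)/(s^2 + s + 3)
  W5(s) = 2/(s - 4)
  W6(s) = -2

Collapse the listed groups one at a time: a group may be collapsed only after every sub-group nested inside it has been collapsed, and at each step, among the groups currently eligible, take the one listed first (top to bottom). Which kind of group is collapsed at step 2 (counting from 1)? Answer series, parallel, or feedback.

Answer: parallel

Working:
Step 1. collapse the loop (W1 forward, W2 return)
Step 2. sum the parallel branches W3, W4
Step 3. feedback reduction of [W1/(1+W1*W2)], (W3+W4)
Step 4. series reduction of [[W1/(1+W1*W2)]/(1+[W1/(1+W1*W2)]*(W3+W4))], W5, W6
At step 2 the group reduced is parallel.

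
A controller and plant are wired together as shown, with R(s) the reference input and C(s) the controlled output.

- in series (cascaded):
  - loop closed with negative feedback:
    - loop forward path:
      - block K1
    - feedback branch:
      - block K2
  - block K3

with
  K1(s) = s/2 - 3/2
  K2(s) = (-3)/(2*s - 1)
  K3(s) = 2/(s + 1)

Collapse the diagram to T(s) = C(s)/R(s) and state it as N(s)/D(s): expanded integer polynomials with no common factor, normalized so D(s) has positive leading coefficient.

Step 1 - collapse the loop (K1 forward, K2 return) -> (2*s^2 - 7*s + 3)/(s + 7)
Step 2 - combine [K1/(1+K1*K2)], K3 in series - this is the overall T(s), already in the required normalized form

Final answer: (4*s^2 - 14*s + 6)/(s^2 + 8*s + 7)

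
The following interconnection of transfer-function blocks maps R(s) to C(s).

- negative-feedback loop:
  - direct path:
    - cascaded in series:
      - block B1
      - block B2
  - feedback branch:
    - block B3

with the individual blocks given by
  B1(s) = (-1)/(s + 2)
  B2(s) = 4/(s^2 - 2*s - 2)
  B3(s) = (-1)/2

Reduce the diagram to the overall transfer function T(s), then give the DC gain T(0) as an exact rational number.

First reduce the diagram to T(s).

(1) series reduction of B1, B2 gives (-4)/(s^3 - 6*s - 4)
(2) apply the feedback formula to (B1*B2), B3 gives (-4)/(s^3 - 6*s - 2)
Step 2 gives the overall T(s). Then T(0) = -4/(-2) = 2.

Answer: 2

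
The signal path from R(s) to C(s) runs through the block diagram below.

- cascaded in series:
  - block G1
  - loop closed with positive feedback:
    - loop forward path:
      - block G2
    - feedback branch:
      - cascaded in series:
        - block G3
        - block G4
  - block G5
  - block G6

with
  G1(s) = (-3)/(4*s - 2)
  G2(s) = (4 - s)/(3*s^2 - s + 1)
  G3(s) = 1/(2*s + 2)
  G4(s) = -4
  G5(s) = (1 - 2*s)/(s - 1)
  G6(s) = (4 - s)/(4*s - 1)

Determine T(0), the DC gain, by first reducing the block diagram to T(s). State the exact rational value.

Step 1. series reduction of G3, G4 gives (-2)/(s + 1)
Step 2. close the feedback loop around G2, (G3*G4) gives (-s^2 + 3*s + 4)/(3*s^3 + 2*s^2 - 2*s + 9)
Step 3. series reduction of G1, [G2/(1-G2*(G3*G4))], G5, G6 gives (3*s^3 - 21*s^2 + 24*s + 48)/(24*s^5 - 14*s^4 - 30*s^3 + 96*s^2 - 94*s + 18)
Evaluating the step-3 result (the overall T(s)) at s = 0 gives T(0) = 48/18 = 8/3.

Answer: 8/3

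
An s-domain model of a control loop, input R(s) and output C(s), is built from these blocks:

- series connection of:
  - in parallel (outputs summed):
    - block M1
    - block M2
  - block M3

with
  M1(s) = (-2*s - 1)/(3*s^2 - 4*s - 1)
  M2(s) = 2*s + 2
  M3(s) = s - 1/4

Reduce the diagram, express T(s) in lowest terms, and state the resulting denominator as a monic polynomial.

[1] combine M1, M2 in parallel = (6*s^3 - 2*s^2 - 12*s - 3)/(3*s^2 - 4*s - 1)
[2] combine (M1+M2), M3 in series = (24*s^4 - 14*s^3 - 46*s^2 + 3)/(12*s^2 - 16*s - 4)
No further cancellation is possible in the step-2 result, so that is T(s). Its denominator becomes monic after dividing by the leading coefficient 12.

Therefore the answer is s^2 - 4*s/3 - 1/3.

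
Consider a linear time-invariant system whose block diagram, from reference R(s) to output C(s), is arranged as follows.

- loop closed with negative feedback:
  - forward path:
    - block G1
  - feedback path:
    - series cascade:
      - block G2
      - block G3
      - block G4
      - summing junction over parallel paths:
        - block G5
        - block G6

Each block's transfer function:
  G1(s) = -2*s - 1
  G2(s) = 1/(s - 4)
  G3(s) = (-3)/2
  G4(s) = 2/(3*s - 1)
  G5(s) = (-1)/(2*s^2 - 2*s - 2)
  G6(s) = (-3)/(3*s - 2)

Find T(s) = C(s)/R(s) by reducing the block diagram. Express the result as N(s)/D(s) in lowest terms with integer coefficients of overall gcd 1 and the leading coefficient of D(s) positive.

Answer: (-36*s^6 + 198*s^5 - 188*s^4 - 144*s^3 + 122*s^2 + 28*s - 16)/(18*s^5 - 108*s^4 + 112*s^3 - 2*s^2 - 3*s + 40)

Working:
Step 1: combine G5, G6 in parallel, giving (-6*s^2 + 3*s + 8)/(6*s^3 - 10*s^2 - 2*s + 4)
Step 2: reduce the series chain G2, G3, G4, (G5+G6), giving (18*s^2 - 9*s - 24)/(18*s^5 - 108*s^4 + 148*s^3 - 2*s^2 - 60*s + 16)
Step 3: collapse the loop (G1 forward, (G2*G3*G4*(G5+G6)) return), giving the overall T(s)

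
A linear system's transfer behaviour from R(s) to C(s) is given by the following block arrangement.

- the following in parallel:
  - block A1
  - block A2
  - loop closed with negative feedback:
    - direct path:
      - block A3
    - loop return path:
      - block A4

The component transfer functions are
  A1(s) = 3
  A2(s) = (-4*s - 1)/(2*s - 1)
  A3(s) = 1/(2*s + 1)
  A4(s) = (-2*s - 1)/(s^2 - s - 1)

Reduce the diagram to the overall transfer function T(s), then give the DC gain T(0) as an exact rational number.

The answer is 9/2.

Reasoning:
Step 1 - feedback reduction of A3, A4; result (s^2 - s - 1)/(2*s^3 - s^2 - 5*s - 2)
Step 2 - add A1, A2, [A3/(1+A3*A4)] (parallel); result (4*s^4 - 8*s^3 - 9*s^2 + 15*s + 9)/(4*s^4 - 4*s^3 - 9*s^2 + s + 2)
Evaluating the step-2 result (the overall T(s)) at s = 0 gives T(0) = 9/2.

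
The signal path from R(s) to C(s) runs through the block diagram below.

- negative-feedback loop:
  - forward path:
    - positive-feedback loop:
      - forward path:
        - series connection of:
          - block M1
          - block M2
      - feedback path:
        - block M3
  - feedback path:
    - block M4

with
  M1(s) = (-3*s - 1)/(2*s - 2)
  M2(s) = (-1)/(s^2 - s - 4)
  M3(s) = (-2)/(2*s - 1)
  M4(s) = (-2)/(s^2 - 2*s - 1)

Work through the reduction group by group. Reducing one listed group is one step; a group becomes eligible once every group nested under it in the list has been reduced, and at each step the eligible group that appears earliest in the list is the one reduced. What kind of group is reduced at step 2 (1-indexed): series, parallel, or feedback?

Step 1: cascade M1, M2
Step 2: reduce the feedback loop with forward (M1*M2) and return M3
Step 3: reduce the feedback loop with forward [(M1*M2)/(1-(M1*M2)*M3)] and return M4
Step 2: feedback.

Final answer: feedback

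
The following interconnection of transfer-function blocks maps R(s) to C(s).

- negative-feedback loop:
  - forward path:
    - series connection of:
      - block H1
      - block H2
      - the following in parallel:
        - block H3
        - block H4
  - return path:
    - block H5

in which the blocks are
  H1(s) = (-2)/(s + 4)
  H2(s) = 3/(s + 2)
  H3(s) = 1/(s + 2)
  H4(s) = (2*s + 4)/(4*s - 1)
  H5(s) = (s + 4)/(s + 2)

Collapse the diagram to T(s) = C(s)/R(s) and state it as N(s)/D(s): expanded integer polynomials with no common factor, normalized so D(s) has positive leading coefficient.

Step 1 - sum the parallel branches H3, H4 = (2*s^2 + 12*s + 7)/(4*s^2 + 7*s - 2)
Step 2 - multiply H1, H2, (H3+H4) (series) = (-12*s^2 - 72*s - 42)/(4*s^4 + 31*s^3 + 72*s^2 + 44*s - 16)
Step 3 - apply the feedback formula to (H1*H2*(H3+H4)), H5: this yields T(s), and no further normalization is needed

Final answer: (-12*s^3 - 96*s^2 - 186*s - 84)/(4*s^5 + 39*s^4 + 122*s^3 + 68*s^2 - 258*s - 200)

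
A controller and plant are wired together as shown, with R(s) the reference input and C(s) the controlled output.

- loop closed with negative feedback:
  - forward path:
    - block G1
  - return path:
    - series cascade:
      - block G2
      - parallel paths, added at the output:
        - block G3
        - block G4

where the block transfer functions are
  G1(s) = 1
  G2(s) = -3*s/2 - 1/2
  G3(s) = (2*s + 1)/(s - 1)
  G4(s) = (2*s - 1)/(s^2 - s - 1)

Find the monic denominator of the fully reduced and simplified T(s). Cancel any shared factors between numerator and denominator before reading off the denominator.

First reduce the diagram to T(s).

(1) parallel reduction of G3, G4 = (2*s^3 + s^2 - 6*s)/(s^3 - 2*s^2 + 1)
(2) reduce the series chain G2, (G3+G4) = (-6*s^4 - 5*s^3 + 17*s^2 + 6*s)/(2*s^3 - 4*s^2 + 2)
(3) feedback reduction of G1, (G2*(G3+G4)) = (-2*s^3 + 4*s^2 - 2)/(6*s^4 + 3*s^3 - 13*s^2 - 6*s - 2)
That last expression is T(s), already simplified. Scaling its denominator by 1/6 (the reciprocal of the leading coefficient) yields the monic denominator.

Answer: s^4 + s^3/2 - 13*s^2/6 - s - 1/3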